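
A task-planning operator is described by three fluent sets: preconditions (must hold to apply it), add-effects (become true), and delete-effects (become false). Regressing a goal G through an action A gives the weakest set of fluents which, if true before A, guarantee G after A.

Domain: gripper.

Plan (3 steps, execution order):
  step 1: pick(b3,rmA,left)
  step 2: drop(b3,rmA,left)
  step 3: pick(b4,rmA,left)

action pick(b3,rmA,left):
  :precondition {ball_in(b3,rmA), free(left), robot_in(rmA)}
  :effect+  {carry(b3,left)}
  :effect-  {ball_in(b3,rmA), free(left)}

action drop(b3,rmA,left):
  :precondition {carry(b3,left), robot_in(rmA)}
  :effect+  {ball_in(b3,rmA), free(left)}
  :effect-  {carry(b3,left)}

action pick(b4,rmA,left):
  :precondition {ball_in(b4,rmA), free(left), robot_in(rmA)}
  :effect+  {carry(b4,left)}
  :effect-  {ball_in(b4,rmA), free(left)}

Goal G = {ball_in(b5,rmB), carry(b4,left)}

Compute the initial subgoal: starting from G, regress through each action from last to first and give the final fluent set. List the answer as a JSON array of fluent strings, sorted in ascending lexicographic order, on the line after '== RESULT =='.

Work backward from the goal:
  through step 3 (pick(b4,rmA,left)): drop {carry(b4,left)}, keep {ball_in(b5,rmB)}, require {ball_in(b4,rmA), free(left), robot_in(rmA)}
    → {ball_in(b4,rmA), ball_in(b5,rmB), free(left), robot_in(rmA)}
  through step 2 (drop(b3,rmA,left)): drop {free(left)}, keep {ball_in(b4,rmA), ball_in(b5,rmB), robot_in(rmA)}, require {carry(b3,left), robot_in(rmA)}
    → {ball_in(b4,rmA), ball_in(b5,rmB), carry(b3,left), robot_in(rmA)}
  through step 1 (pick(b3,rmA,left)): drop {carry(b3,left)}, keep {ball_in(b4,rmA), ball_in(b5,rmB), robot_in(rmA)}, require {ball_in(b3,rmA), free(left), robot_in(rmA)}
    → {ball_in(b3,rmA), ball_in(b4,rmA), ball_in(b5,rmB), free(left), robot_in(rmA)}

== RESULT ==
["ball_in(b3,rmA)", "ball_in(b4,rmA)", "ball_in(b5,rmB)", "free(left)", "robot_in(rmA)"]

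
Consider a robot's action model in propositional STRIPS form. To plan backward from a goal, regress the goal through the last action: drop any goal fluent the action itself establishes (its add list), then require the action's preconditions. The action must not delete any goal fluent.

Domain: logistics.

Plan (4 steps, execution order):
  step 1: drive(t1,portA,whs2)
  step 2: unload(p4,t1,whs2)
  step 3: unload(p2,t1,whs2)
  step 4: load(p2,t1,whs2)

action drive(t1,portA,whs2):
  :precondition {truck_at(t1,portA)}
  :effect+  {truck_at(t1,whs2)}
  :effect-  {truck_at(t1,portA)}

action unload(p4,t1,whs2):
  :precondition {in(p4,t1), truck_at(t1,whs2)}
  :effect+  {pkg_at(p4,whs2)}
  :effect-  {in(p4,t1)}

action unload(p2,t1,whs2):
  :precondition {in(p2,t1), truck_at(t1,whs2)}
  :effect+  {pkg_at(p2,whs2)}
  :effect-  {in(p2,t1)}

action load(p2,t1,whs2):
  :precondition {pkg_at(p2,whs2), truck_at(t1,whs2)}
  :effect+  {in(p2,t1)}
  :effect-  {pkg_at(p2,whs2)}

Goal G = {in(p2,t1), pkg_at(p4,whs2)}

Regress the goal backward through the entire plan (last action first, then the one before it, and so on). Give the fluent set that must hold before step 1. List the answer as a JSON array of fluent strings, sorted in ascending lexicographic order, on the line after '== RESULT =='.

Work backward from the goal:
  through step 4 (load(p2,t1,whs2)): drop {in(p2,t1)}, keep {pkg_at(p4,whs2)}, require {pkg_at(p2,whs2), truck_at(t1,whs2)}
    → {pkg_at(p2,whs2), pkg_at(p4,whs2), truck_at(t1,whs2)}
  through step 3 (unload(p2,t1,whs2)): drop {pkg_at(p2,whs2)}, keep {pkg_at(p4,whs2), truck_at(t1,whs2)}, require {in(p2,t1), truck_at(t1,whs2)}
    → {in(p2,t1), pkg_at(p4,whs2), truck_at(t1,whs2)}
  through step 2 (unload(p4,t1,whs2)): drop {pkg_at(p4,whs2)}, keep {in(p2,t1), truck_at(t1,whs2)}, require {in(p4,t1), truck_at(t1,whs2)}
    → {in(p2,t1), in(p4,t1), truck_at(t1,whs2)}
  through step 1 (drive(t1,portA,whs2)): drop {truck_at(t1,whs2)}, keep {in(p2,t1), in(p4,t1)}, require {truck_at(t1,portA)}
    → {in(p2,t1), in(p4,t1), truck_at(t1,portA)}

== RESULT ==
["in(p2,t1)", "in(p4,t1)", "truck_at(t1,portA)"]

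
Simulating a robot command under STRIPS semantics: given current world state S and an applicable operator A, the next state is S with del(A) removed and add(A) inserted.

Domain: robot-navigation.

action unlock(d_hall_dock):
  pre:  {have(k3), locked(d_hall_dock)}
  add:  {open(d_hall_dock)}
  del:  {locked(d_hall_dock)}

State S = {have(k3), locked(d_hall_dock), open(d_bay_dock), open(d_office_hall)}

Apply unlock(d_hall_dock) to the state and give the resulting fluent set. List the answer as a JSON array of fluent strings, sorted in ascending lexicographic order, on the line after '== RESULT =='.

Compute (S \ del) ∪ add:
  pre ⊆ S: {have(k3), locked(d_hall_dock)} ⊆ S  — applicable
  S \ del = {have(k3), open(d_bay_dock), open(d_office_hall)}
  ∪ add   = {have(k3), open(d_bay_dock), open(d_hall_dock), open(d_office_hall)}

== RESULT ==
["have(k3)", "open(d_bay_dock)", "open(d_hall_dock)", "open(d_office_hall)"]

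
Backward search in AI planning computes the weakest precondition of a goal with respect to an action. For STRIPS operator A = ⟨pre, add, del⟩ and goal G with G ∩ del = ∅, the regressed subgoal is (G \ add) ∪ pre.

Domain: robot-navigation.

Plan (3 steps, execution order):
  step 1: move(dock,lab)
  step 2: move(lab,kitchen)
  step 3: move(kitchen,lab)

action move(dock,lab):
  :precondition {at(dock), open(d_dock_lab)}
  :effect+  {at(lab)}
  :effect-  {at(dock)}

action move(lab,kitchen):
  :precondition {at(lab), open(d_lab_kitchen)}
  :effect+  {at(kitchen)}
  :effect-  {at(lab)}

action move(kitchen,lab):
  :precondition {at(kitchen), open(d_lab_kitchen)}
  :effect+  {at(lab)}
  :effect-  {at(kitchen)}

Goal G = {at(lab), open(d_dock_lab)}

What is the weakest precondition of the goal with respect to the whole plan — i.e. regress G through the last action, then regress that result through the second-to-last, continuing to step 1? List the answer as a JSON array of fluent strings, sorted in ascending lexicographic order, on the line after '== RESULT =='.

Regress step by step:
  through step 3 (move(kitchen,lab)): drop {at(lab)}, keep {open(d_dock_lab)}, require {at(kitchen), open(d_lab_kitchen)}
    → {at(kitchen), open(d_dock_lab), open(d_lab_kitchen)}
  through step 2 (move(lab,kitchen)): drop {at(kitchen)}, keep {open(d_dock_lab), open(d_lab_kitchen)}, require {at(lab), open(d_lab_kitchen)}
    → {at(lab), open(d_dock_lab), open(d_lab_kitchen)}
  through step 1 (move(dock,lab)): drop {at(lab)}, keep {open(d_dock_lab), open(d_lab_kitchen)}, require {at(dock), open(d_dock_lab)}
    → {at(dock), open(d_dock_lab), open(d_lab_kitchen)}

== RESULT ==
["at(dock)", "open(d_dock_lab)", "open(d_lab_kitchen)"]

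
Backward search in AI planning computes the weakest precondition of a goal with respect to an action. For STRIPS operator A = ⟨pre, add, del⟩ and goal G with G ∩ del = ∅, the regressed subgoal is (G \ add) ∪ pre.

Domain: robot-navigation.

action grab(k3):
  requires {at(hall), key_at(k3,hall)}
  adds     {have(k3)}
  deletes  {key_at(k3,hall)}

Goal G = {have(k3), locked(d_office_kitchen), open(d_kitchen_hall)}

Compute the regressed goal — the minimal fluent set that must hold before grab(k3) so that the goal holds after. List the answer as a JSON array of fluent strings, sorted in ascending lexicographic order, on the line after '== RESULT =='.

Regress:
  G ∩ del = {}  (empty — regression defined)
  G \ add = {have(k3), locked(d_office_kitchen), open(d_kitchen_hall)} \ {have(k3)} = {locked(d_office_kitchen), open(d_kitchen_hall)}
  ∪ pre   = {locked(d_office_kitchen), open(d_kitchen_hall)} ∪ {at(hall), key_at(k3,hall)}
          = {at(hall), key_at(k3,hall), locked(d_office_kitchen), open(d_kitchen_hall)}

== RESULT ==
["at(hall)", "key_at(k3,hall)", "locked(d_office_kitchen)", "open(d_kitchen_hall)"]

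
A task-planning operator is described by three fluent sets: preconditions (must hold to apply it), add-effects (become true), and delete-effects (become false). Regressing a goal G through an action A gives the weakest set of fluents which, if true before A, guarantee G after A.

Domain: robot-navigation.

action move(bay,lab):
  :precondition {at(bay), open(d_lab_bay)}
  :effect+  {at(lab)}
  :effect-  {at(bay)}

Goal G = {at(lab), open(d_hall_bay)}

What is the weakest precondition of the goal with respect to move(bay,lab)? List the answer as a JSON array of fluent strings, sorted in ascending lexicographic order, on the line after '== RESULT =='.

Compute (G \ add) ∪ pre:
  G ∩ del = {}  (empty — regression defined)
  G \ add = {at(lab), open(d_hall_bay)} \ {at(lab)} = {open(d_hall_bay)}
  ∪ pre   = {open(d_hall_bay)} ∪ {at(bay), open(d_lab_bay)}
          = {at(bay), open(d_hall_bay), open(d_lab_bay)}

== RESULT ==
["at(bay)", "open(d_hall_bay)", "open(d_lab_bay)"]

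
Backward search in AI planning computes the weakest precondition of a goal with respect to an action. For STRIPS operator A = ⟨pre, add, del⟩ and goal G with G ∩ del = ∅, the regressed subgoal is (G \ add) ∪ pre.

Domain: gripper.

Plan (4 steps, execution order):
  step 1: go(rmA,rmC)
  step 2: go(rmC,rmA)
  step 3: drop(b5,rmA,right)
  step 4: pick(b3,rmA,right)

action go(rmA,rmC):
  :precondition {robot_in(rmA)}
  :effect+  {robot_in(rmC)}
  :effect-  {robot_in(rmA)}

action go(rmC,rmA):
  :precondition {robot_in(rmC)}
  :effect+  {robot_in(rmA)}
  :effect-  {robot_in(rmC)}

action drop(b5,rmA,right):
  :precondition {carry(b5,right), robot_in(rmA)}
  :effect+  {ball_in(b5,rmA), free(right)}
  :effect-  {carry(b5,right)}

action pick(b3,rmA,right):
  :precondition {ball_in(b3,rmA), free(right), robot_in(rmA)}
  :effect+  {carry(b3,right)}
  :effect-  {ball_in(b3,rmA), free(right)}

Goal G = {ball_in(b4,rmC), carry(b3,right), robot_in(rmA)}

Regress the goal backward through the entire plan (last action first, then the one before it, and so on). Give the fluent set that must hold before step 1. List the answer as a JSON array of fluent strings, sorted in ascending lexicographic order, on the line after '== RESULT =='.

Regress step by step:
  through step 4 (pick(b3,rmA,right)): drop {carry(b3,right)}, keep {ball_in(b4,rmC), robot_in(rmA)}, require {ball_in(b3,rmA), free(right), robot_in(rmA)}
    → {ball_in(b3,rmA), ball_in(b4,rmC), free(right), robot_in(rmA)}
  through step 3 (drop(b5,rmA,right)): drop {free(right)}, keep {ball_in(b3,rmA), ball_in(b4,rmC), robot_in(rmA)}, require {carry(b5,right), robot_in(rmA)}
    → {ball_in(b3,rmA), ball_in(b4,rmC), carry(b5,right), robot_in(rmA)}
  through step 2 (go(rmC,rmA)): drop {robot_in(rmA)}, keep {ball_in(b3,rmA), ball_in(b4,rmC), carry(b5,right)}, require {robot_in(rmC)}
    → {ball_in(b3,rmA), ball_in(b4,rmC), carry(b5,right), robot_in(rmC)}
  through step 1 (go(rmA,rmC)): drop {robot_in(rmC)}, keep {ball_in(b3,rmA), ball_in(b4,rmC), carry(b5,right)}, require {robot_in(rmA)}
    → {ball_in(b3,rmA), ball_in(b4,rmC), carry(b5,right), robot_in(rmA)}

== RESULT ==
["ball_in(b3,rmA)", "ball_in(b4,rmC)", "carry(b5,right)", "robot_in(rmA)"]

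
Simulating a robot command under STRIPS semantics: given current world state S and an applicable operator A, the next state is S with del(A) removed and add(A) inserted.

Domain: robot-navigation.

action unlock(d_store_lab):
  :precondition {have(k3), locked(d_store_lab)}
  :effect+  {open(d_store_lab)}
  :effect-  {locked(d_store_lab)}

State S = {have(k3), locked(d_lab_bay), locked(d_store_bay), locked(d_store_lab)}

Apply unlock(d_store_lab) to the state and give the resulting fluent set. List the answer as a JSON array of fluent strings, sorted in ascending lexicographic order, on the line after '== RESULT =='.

Progress:
  pre ⊆ S: {have(k3), locked(d_store_lab)} ⊆ S  — applicable
  S \ del = {have(k3), locked(d_lab_bay), locked(d_store_bay)}
  ∪ add   = {have(k3), locked(d_lab_bay), locked(d_store_bay), open(d_store_lab)}

== RESULT ==
["have(k3)", "locked(d_lab_bay)", "locked(d_store_bay)", "open(d_store_lab)"]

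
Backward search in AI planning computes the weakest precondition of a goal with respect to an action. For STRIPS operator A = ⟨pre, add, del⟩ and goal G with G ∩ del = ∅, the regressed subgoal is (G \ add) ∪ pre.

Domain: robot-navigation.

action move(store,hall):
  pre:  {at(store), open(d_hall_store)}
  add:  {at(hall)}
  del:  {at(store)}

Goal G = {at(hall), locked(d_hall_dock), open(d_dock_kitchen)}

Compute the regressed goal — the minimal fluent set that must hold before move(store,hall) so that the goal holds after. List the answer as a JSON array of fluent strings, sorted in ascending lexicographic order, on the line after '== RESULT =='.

Regress:
  G ∩ del = {}  (empty — regression defined)
  G \ add = {at(hall), locked(d_hall_dock), open(d_dock_kitchen)} \ {at(hall)} = {locked(d_hall_dock), open(d_dock_kitchen)}
  ∪ pre   = {locked(d_hall_dock), open(d_dock_kitchen)} ∪ {at(store), open(d_hall_store)}
          = {at(store), locked(d_hall_dock), open(d_dock_kitchen), open(d_hall_store)}

== RESULT ==
["at(store)", "locked(d_hall_dock)", "open(d_dock_kitchen)", "open(d_hall_store)"]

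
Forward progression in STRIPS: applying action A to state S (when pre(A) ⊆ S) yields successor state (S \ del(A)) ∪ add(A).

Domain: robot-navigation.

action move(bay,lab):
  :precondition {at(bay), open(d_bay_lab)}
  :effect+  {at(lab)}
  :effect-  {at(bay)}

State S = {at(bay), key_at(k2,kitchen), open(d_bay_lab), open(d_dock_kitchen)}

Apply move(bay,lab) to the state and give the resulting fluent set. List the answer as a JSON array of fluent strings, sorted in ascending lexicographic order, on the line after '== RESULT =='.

Compute (S \ del) ∪ add:
  pre ⊆ S: {at(bay), open(d_bay_lab)} ⊆ S  — applicable
  S \ del = {key_at(k2,kitchen), open(d_bay_lab), open(d_dock_kitchen)}
  ∪ add   = {at(lab), key_at(k2,kitchen), open(d_bay_lab), open(d_dock_kitchen)}

== RESULT ==
["at(lab)", "key_at(k2,kitchen)", "open(d_bay_lab)", "open(d_dock_kitchen)"]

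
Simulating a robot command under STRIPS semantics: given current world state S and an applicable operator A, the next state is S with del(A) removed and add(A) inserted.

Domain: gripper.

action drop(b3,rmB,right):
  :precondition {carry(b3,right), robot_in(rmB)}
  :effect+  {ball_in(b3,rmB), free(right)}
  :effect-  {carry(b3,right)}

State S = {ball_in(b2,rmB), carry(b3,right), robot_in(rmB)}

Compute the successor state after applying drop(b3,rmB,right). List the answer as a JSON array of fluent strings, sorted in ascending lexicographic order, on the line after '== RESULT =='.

Compute (S \ del) ∪ add:
  pre ⊆ S: {carry(b3,right), robot_in(rmB)} ⊆ S  — applicable
  S \ del = {ball_in(b2,rmB), robot_in(rmB)}
  ∪ add   = {ball_in(b2,rmB), ball_in(b3,rmB), free(right), robot_in(rmB)}

== RESULT ==
["ball_in(b2,rmB)", "ball_in(b3,rmB)", "free(right)", "robot_in(rmB)"]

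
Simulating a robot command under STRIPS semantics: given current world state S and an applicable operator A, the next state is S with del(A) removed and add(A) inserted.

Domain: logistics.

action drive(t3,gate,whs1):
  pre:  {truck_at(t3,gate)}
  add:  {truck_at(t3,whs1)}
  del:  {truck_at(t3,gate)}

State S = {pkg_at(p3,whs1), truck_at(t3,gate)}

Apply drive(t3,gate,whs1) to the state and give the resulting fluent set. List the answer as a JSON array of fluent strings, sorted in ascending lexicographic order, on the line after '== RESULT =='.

Compute (S \ del) ∪ add:
  pre ⊆ S: {truck_at(t3,gate)} ⊆ S  — applicable
  S \ del = {pkg_at(p3,whs1)}
  ∪ add   = {pkg_at(p3,whs1), truck_at(t3,whs1)}

== RESULT ==
["pkg_at(p3,whs1)", "truck_at(t3,whs1)"]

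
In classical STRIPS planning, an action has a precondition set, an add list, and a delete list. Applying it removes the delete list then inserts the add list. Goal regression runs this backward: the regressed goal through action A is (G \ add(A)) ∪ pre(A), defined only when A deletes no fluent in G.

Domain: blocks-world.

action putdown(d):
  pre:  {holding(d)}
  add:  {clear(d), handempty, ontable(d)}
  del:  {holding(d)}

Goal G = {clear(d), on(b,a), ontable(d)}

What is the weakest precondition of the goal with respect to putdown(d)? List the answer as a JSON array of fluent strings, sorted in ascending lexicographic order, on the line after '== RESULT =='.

Regress:
  G ∩ del = {}  (empty — regression defined)
  G \ add = {clear(d), on(b,a), ontable(d)} \ {clear(d), handempty, ontable(d)} = {on(b,a)}
  ∪ pre   = {on(b,a)} ∪ {holding(d)}
          = {holding(d), on(b,a)}

== RESULT ==
["holding(d)", "on(b,a)"]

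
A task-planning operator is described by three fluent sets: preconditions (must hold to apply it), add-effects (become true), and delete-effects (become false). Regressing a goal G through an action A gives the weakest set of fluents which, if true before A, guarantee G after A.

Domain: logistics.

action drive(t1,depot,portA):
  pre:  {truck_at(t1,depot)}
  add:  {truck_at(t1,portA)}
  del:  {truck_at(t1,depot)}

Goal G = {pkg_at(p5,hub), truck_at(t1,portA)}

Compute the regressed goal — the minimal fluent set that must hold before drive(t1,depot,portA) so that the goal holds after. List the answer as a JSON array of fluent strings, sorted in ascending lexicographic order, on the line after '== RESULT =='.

Regress:
  G ∩ del = {}  (empty — regression defined)
  G \ add = {pkg_at(p5,hub), truck_at(t1,portA)} \ {truck_at(t1,portA)} = {pkg_at(p5,hub)}
  ∪ pre   = {pkg_at(p5,hub)} ∪ {truck_at(t1,depot)}
          = {pkg_at(p5,hub), truck_at(t1,depot)}

== RESULT ==
["pkg_at(p5,hub)", "truck_at(t1,depot)"]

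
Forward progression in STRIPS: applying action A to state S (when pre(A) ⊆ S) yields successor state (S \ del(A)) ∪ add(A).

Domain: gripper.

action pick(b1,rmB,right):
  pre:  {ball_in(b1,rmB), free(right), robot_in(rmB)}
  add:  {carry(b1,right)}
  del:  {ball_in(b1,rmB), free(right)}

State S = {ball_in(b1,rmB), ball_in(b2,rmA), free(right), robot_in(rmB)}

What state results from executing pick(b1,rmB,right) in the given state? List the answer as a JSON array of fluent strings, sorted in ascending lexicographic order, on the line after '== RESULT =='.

Compute (S \ del) ∪ add:
  pre ⊆ S: {ball_in(b1,rmB), free(right), robot_in(rmB)} ⊆ S  — applicable
  S \ del = {ball_in(b2,rmA), robot_in(rmB)}
  ∪ add   = {ball_in(b2,rmA), carry(b1,right), robot_in(rmB)}

== RESULT ==
["ball_in(b2,rmA)", "carry(b1,right)", "robot_in(rmB)"]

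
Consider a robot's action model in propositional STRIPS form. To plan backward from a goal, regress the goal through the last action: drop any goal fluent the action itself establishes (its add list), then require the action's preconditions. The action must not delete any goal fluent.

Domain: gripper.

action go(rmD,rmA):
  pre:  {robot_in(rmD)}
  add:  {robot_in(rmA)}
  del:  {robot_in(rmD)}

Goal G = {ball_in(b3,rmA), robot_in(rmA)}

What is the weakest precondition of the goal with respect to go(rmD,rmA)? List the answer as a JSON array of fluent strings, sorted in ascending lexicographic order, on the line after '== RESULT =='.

Compute (G \ add) ∪ pre:
  G ∩ del = {}  (empty — regression defined)
  G \ add = {ball_in(b3,rmA), robot_in(rmA)} \ {robot_in(rmA)} = {ball_in(b3,rmA)}
  ∪ pre   = {ball_in(b3,rmA)} ∪ {robot_in(rmD)}
          = {ball_in(b3,rmA), robot_in(rmD)}

== RESULT ==
["ball_in(b3,rmA)", "robot_in(rmD)"]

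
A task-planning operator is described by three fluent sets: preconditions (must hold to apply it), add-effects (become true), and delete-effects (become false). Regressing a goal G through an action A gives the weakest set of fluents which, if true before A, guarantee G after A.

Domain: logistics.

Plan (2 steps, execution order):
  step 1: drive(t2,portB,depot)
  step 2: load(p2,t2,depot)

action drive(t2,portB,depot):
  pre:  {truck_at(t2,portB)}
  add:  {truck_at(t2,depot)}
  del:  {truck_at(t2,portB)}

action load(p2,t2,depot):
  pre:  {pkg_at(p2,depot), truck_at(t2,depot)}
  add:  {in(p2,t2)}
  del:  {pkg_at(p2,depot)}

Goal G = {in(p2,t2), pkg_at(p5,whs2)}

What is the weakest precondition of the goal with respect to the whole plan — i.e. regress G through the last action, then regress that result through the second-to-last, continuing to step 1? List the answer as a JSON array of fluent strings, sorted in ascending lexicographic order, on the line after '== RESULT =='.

Regress step by step:
  through step 2 (load(p2,t2,depot)): drop {in(p2,t2)}, keep {pkg_at(p5,whs2)}, require {pkg_at(p2,depot), truck_at(t2,depot)}
    → {pkg_at(p2,depot), pkg_at(p5,whs2), truck_at(t2,depot)}
  through step 1 (drive(t2,portB,depot)): drop {truck_at(t2,depot)}, keep {pkg_at(p2,depot), pkg_at(p5,whs2)}, require {truck_at(t2,portB)}
    → {pkg_at(p2,depot), pkg_at(p5,whs2), truck_at(t2,portB)}

== RESULT ==
["pkg_at(p2,depot)", "pkg_at(p5,whs2)", "truck_at(t2,portB)"]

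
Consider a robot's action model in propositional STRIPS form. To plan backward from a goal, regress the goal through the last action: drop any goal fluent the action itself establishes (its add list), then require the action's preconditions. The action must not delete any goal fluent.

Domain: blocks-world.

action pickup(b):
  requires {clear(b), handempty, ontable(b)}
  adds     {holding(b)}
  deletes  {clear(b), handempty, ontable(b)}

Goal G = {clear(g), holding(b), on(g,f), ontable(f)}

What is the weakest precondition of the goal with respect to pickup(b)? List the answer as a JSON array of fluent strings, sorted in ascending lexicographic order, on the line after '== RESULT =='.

Regress:
  G ∩ del = {}  (empty — regression defined)
  G \ add = {clear(g), holding(b), on(g,f), ontable(f)} \ {holding(b)} = {clear(g), on(g,f), ontable(f)}
  ∪ pre   = {clear(g), on(g,f), ontable(f)} ∪ {clear(b), handempty, ontable(b)}
          = {clear(b), clear(g), handempty, on(g,f), ontable(b), ontable(f)}

== RESULT ==
["clear(b)", "clear(g)", "handempty", "on(g,f)", "ontable(b)", "ontable(f)"]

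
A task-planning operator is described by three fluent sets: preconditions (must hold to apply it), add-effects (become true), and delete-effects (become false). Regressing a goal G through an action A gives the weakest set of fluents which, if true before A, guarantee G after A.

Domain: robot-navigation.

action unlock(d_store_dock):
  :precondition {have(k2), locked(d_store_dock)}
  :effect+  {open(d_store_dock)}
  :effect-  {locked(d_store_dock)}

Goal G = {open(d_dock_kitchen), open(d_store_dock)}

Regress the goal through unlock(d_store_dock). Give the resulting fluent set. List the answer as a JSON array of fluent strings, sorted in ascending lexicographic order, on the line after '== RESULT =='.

Compute (G \ add) ∪ pre:
  G ∩ del = {}  (empty — regression defined)
  G \ add = {open(d_dock_kitchen), open(d_store_dock)} \ {open(d_store_dock)} = {open(d_dock_kitchen)}
  ∪ pre   = {open(d_dock_kitchen)} ∪ {have(k2), locked(d_store_dock)}
          = {have(k2), locked(d_store_dock), open(d_dock_kitchen)}

== RESULT ==
["have(k2)", "locked(d_store_dock)", "open(d_dock_kitchen)"]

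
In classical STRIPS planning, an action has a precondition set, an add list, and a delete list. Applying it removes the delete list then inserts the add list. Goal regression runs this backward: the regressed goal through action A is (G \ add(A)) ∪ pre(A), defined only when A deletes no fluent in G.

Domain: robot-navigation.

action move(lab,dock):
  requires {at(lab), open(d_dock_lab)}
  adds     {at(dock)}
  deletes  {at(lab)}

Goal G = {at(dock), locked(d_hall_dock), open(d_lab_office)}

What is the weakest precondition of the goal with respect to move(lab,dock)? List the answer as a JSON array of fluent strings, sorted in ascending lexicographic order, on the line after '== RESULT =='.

Compute (G \ add) ∪ pre:
  G ∩ del = {}  (empty — regression defined)
  G \ add = {at(dock), locked(d_hall_dock), open(d_lab_office)} \ {at(dock)} = {locked(d_hall_dock), open(d_lab_office)}
  ∪ pre   = {locked(d_hall_dock), open(d_lab_office)} ∪ {at(lab), open(d_dock_lab)}
          = {at(lab), locked(d_hall_dock), open(d_dock_lab), open(d_lab_office)}

== RESULT ==
["at(lab)", "locked(d_hall_dock)", "open(d_dock_lab)", "open(d_lab_office)"]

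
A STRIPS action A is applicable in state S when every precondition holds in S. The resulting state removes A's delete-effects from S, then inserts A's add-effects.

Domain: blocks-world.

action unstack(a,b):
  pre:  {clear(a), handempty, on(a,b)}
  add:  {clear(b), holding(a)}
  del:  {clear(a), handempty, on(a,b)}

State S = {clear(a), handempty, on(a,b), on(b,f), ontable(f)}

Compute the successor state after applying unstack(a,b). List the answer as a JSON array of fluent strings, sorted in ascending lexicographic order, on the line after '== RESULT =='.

Compute (S \ del) ∪ add:
  pre ⊆ S: {clear(a), handempty, on(a,b)} ⊆ S  — applicable
  S \ del = {on(b,f), ontable(f)}
  ∪ add   = {clear(b), holding(a), on(b,f), ontable(f)}

== RESULT ==
["clear(b)", "holding(a)", "on(b,f)", "ontable(f)"]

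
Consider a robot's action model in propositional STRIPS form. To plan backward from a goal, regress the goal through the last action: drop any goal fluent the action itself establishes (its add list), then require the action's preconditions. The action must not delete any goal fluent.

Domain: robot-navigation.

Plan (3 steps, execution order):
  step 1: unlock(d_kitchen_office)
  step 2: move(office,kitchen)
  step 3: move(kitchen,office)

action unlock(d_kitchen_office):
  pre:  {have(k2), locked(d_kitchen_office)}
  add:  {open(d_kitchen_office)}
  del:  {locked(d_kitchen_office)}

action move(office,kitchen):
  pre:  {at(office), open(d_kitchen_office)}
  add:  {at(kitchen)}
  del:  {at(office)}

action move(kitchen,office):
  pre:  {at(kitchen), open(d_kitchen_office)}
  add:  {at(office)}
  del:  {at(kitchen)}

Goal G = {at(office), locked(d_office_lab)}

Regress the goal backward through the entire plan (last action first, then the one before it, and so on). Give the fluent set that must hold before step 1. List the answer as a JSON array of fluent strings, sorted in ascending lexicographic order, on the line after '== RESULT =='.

Regress step by step:
  through step 3 (move(kitchen,office)): drop {at(office)}, keep {locked(d_office_lab)}, require {at(kitchen), open(d_kitchen_office)}
    → {at(kitchen), locked(d_office_lab), open(d_kitchen_office)}
  through step 2 (move(office,kitchen)): drop {at(kitchen)}, keep {locked(d_office_lab), open(d_kitchen_office)}, require {at(office), open(d_kitchen_office)}
    → {at(office), locked(d_office_lab), open(d_kitchen_office)}
  through step 1 (unlock(d_kitchen_office)): drop {open(d_kitchen_office)}, keep {at(office), locked(d_office_lab)}, require {have(k2), locked(d_kitchen_office)}
    → {at(office), have(k2), locked(d_kitchen_office), locked(d_office_lab)}

== RESULT ==
["at(office)", "have(k2)", "locked(d_kitchen_office)", "locked(d_office_lab)"]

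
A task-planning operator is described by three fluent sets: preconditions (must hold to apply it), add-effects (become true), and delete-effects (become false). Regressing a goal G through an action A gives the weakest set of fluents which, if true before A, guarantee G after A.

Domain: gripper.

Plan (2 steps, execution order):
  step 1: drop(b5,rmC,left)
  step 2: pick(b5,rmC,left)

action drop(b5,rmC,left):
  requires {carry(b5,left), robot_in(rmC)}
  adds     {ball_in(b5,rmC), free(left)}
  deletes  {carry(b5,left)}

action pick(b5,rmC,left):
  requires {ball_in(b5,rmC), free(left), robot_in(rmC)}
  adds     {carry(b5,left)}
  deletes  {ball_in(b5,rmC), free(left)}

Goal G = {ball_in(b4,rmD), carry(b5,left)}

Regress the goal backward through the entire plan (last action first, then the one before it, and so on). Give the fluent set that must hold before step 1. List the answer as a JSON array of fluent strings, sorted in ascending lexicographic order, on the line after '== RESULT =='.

Work backward from the goal:
  through step 2 (pick(b5,rmC,left)): drop {carry(b5,left)}, keep {ball_in(b4,rmD)}, require {ball_in(b5,rmC), free(left), robot_in(rmC)}
    → {ball_in(b4,rmD), ball_in(b5,rmC), free(left), robot_in(rmC)}
  through step 1 (drop(b5,rmC,left)): drop {ball_in(b5,rmC), free(left)}, keep {ball_in(b4,rmD), robot_in(rmC)}, require {carry(b5,left), robot_in(rmC)}
    → {ball_in(b4,rmD), carry(b5,left), robot_in(rmC)}

== RESULT ==
["ball_in(b4,rmD)", "carry(b5,left)", "robot_in(rmC)"]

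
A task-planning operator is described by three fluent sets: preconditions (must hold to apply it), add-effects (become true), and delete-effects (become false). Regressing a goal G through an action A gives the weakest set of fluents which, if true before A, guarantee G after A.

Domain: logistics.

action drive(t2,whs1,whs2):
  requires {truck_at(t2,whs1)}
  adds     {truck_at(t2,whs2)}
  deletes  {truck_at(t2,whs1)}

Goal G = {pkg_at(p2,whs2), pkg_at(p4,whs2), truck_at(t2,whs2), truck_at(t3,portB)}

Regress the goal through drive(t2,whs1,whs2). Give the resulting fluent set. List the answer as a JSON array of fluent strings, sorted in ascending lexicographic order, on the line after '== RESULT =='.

Regress:
  G ∩ del = {}  (empty — regression defined)
  G \ add = {pkg_at(p2,whs2), pkg_at(p4,whs2), truck_at(t2,whs2), truck_at(t3,portB)} \ {truck_at(t2,whs2)} = {pkg_at(p2,whs2), pkg_at(p4,whs2), truck_at(t3,portB)}
  ∪ pre   = {pkg_at(p2,whs2), pkg_at(p4,whs2), truck_at(t3,portB)} ∪ {truck_at(t2,whs1)}
          = {pkg_at(p2,whs2), pkg_at(p4,whs2), truck_at(t2,whs1), truck_at(t3,portB)}

== RESULT ==
["pkg_at(p2,whs2)", "pkg_at(p4,whs2)", "truck_at(t2,whs1)", "truck_at(t3,portB)"]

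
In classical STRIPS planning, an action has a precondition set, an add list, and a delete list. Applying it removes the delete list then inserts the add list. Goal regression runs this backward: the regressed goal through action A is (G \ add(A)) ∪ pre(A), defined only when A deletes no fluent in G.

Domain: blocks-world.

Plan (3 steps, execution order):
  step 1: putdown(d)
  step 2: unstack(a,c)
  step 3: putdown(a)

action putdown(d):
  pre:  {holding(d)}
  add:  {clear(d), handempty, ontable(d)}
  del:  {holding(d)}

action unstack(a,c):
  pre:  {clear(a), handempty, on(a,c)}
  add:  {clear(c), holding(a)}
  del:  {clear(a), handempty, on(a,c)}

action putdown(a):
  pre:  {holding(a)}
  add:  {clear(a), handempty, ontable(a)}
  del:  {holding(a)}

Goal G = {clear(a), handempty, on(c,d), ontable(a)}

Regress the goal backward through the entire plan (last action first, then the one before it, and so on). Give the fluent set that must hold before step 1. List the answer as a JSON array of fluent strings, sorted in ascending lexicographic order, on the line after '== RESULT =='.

Regress step by step:
  through step 3 (putdown(a)): drop {clear(a), handempty, ontable(a)}, keep {on(c,d)}, require {holding(a)}
    → {holding(a), on(c,d)}
  through step 2 (unstack(a,c)): drop {holding(a)}, keep {on(c,d)}, require {clear(a), handempty, on(a,c)}
    → {clear(a), handempty, on(a,c), on(c,d)}
  through step 1 (putdown(d)): drop {handempty}, keep {clear(a), on(a,c), on(c,d)}, require {holding(d)}
    → {clear(a), holding(d), on(a,c), on(c,d)}

== RESULT ==
["clear(a)", "holding(d)", "on(a,c)", "on(c,d)"]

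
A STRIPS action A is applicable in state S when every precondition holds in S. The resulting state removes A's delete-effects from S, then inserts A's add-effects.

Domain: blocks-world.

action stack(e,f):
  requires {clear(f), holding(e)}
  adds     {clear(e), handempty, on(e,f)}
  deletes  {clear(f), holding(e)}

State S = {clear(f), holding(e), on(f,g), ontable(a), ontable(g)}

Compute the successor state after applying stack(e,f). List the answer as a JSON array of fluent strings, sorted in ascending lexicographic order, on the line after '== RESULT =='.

Progress:
  pre ⊆ S: {clear(f), holding(e)} ⊆ S  — applicable
  S \ del = {on(f,g), ontable(a), ontable(g)}
  ∪ add   = {clear(e), handempty, on(e,f), on(f,g), ontable(a), ontable(g)}

== RESULT ==
["clear(e)", "handempty", "on(e,f)", "on(f,g)", "ontable(a)", "ontable(g)"]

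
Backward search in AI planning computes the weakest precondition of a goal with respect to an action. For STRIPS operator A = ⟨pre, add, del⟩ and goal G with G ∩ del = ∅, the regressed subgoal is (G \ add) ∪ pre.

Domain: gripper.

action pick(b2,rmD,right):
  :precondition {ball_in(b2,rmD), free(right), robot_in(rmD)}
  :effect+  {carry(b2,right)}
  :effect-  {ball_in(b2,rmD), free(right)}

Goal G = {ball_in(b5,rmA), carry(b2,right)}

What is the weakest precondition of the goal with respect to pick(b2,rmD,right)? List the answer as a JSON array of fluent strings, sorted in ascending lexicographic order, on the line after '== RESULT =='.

Compute (G \ add) ∪ pre:
  G ∩ del = {}  (empty — regression defined)
  G \ add = {ball_in(b5,rmA), carry(b2,right)} \ {carry(b2,right)} = {ball_in(b5,rmA)}
  ∪ pre   = {ball_in(b5,rmA)} ∪ {ball_in(b2,rmD), free(right), robot_in(rmD)}
          = {ball_in(b2,rmD), ball_in(b5,rmA), free(right), robot_in(rmD)}

== RESULT ==
["ball_in(b2,rmD)", "ball_in(b5,rmA)", "free(right)", "robot_in(rmD)"]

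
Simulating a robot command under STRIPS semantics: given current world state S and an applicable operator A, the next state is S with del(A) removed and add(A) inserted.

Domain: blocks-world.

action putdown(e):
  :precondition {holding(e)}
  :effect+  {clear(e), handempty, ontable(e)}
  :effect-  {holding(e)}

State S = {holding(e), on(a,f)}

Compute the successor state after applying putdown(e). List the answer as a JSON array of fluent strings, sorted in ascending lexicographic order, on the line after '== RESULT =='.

Progress:
  pre ⊆ S: {holding(e)} ⊆ S  — applicable
  S \ del = {on(a,f)}
  ∪ add   = {clear(e), handempty, on(a,f), ontable(e)}

== RESULT ==
["clear(e)", "handempty", "on(a,f)", "ontable(e)"]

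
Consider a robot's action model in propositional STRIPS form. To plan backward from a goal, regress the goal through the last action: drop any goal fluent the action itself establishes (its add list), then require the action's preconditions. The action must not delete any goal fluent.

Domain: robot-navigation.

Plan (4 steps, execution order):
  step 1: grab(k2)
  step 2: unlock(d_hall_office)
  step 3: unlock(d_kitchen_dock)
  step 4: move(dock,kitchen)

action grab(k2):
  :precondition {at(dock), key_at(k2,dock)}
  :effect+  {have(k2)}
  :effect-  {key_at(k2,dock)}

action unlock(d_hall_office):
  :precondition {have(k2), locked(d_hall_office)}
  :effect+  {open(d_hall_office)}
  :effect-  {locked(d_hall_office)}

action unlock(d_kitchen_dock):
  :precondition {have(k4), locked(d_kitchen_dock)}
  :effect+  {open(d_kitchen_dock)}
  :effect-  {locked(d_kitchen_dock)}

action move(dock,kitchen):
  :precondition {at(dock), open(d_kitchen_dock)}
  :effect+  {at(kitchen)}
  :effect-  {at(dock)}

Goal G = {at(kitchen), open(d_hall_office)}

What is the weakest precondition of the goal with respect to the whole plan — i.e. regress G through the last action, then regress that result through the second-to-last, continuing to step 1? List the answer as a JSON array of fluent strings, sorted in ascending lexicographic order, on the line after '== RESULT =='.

Regress step by step:
  through step 4 (move(dock,kitchen)): drop {at(kitchen)}, keep {open(d_hall_office)}, require {at(dock), open(d_kitchen_dock)}
    → {at(dock), open(d_hall_office), open(d_kitchen_dock)}
  through step 3 (unlock(d_kitchen_dock)): drop {open(d_kitchen_dock)}, keep {at(dock), open(d_hall_office)}, require {have(k4), locked(d_kitchen_dock)}
    → {at(dock), have(k4), locked(d_kitchen_dock), open(d_hall_office)}
  through step 2 (unlock(d_hall_office)): drop {open(d_hall_office)}, keep {at(dock), have(k4), locked(d_kitchen_dock)}, require {have(k2), locked(d_hall_office)}
    → {at(dock), have(k2), have(k4), locked(d_hall_office), locked(d_kitchen_dock)}
  through step 1 (grab(k2)): drop {have(k2)}, keep {at(dock), have(k4), locked(d_hall_office), locked(d_kitchen_dock)}, require {at(dock), key_at(k2,dock)}
    → {at(dock), have(k4), key_at(k2,dock), locked(d_hall_office), locked(d_kitchen_dock)}

== RESULT ==
["at(dock)", "have(k4)", "key_at(k2,dock)", "locked(d_hall_office)", "locked(d_kitchen_dock)"]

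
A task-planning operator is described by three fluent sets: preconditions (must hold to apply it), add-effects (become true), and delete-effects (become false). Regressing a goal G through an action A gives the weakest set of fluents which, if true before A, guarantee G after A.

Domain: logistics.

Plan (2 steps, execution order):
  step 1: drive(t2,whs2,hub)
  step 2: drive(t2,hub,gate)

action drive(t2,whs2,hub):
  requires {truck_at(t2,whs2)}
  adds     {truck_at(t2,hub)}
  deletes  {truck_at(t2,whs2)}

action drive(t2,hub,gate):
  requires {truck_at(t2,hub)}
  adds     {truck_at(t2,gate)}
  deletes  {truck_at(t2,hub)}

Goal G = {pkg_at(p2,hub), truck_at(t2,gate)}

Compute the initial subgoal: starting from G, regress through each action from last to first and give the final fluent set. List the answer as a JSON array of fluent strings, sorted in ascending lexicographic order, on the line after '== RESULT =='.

Work backward from the goal:
  through step 2 (drive(t2,hub,gate)): drop {truck_at(t2,gate)}, keep {pkg_at(p2,hub)}, require {truck_at(t2,hub)}
    → {pkg_at(p2,hub), truck_at(t2,hub)}
  through step 1 (drive(t2,whs2,hub)): drop {truck_at(t2,hub)}, keep {pkg_at(p2,hub)}, require {truck_at(t2,whs2)}
    → {pkg_at(p2,hub), truck_at(t2,whs2)}

== RESULT ==
["pkg_at(p2,hub)", "truck_at(t2,whs2)"]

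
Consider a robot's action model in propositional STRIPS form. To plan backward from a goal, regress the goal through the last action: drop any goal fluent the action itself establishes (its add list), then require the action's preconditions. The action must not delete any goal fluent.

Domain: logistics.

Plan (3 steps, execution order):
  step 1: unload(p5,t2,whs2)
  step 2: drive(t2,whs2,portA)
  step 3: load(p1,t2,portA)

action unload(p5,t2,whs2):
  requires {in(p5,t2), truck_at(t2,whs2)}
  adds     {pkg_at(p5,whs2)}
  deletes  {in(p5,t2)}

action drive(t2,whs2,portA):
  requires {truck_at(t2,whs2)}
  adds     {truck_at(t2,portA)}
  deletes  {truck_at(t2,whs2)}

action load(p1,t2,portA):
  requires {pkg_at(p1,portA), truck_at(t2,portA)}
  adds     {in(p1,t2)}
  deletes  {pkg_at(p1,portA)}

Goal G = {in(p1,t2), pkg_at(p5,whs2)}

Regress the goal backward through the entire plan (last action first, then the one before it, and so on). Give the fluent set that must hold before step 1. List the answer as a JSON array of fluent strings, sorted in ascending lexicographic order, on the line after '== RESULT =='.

Regress step by step:
  through step 3 (load(p1,t2,portA)): drop {in(p1,t2)}, keep {pkg_at(p5,whs2)}, require {pkg_at(p1,portA), truck_at(t2,portA)}
    → {pkg_at(p1,portA), pkg_at(p5,whs2), truck_at(t2,portA)}
  through step 2 (drive(t2,whs2,portA)): drop {truck_at(t2,portA)}, keep {pkg_at(p1,portA), pkg_at(p5,whs2)}, require {truck_at(t2,whs2)}
    → {pkg_at(p1,portA), pkg_at(p5,whs2), truck_at(t2,whs2)}
  through step 1 (unload(p5,t2,whs2)): drop {pkg_at(p5,whs2)}, keep {pkg_at(p1,portA), truck_at(t2,whs2)}, require {in(p5,t2), truck_at(t2,whs2)}
    → {in(p5,t2), pkg_at(p1,portA), truck_at(t2,whs2)}

== RESULT ==
["in(p5,t2)", "pkg_at(p1,portA)", "truck_at(t2,whs2)"]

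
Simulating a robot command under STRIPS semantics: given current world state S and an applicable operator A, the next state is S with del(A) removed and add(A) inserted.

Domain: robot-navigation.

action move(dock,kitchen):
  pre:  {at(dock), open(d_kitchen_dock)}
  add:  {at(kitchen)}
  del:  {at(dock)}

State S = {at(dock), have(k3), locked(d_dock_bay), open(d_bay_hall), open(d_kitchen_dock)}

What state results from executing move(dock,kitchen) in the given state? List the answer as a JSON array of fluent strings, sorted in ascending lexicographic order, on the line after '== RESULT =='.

Progress:
  pre ⊆ S: {at(dock), open(d_kitchen_dock)} ⊆ S  — applicable
  S \ del = {have(k3), locked(d_dock_bay), open(d_bay_hall), open(d_kitchen_dock)}
  ∪ add   = {at(kitchen), have(k3), locked(d_dock_bay), open(d_bay_hall), open(d_kitchen_dock)}

== RESULT ==
["at(kitchen)", "have(k3)", "locked(d_dock_bay)", "open(d_bay_hall)", "open(d_kitchen_dock)"]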